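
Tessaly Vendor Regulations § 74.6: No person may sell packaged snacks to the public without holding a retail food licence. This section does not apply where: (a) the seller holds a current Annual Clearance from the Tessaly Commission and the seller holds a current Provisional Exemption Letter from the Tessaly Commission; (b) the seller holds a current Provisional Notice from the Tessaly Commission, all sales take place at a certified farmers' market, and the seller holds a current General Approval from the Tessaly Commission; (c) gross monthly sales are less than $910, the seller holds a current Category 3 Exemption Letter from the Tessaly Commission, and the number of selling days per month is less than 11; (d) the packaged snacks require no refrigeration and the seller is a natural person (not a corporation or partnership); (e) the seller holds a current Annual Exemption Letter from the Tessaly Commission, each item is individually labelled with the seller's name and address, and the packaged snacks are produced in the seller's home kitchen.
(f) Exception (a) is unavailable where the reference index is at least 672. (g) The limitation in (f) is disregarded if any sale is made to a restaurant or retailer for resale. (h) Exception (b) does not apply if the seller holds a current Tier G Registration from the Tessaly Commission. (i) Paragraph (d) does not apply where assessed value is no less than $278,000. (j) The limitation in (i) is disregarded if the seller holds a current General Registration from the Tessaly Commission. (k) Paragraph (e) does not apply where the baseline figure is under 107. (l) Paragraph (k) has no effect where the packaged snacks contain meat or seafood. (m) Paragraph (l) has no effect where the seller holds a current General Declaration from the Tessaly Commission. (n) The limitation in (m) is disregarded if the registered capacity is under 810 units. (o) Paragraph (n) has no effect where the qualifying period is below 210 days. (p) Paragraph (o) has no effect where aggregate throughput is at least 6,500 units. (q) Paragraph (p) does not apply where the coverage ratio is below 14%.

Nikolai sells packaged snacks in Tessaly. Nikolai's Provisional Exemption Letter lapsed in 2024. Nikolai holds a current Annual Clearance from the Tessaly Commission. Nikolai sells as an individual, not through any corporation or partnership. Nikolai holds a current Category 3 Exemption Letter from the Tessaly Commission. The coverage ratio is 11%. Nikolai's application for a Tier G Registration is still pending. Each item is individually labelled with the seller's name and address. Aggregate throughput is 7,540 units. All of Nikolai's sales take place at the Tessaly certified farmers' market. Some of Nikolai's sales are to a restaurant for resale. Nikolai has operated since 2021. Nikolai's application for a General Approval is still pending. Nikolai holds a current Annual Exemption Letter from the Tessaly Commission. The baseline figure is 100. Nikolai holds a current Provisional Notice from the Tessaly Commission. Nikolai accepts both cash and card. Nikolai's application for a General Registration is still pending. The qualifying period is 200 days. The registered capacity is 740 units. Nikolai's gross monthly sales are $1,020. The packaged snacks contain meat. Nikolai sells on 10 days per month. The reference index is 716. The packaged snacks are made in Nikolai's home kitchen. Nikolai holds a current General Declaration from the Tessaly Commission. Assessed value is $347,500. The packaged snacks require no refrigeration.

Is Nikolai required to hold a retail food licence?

Exception (a) does not apply: the Provisional Exemption Letter is not current.
Exception (b) requires that the seller holds a current General Approval from the Tessaly Commission; but the General Approval is not current, so (b) is unavailable.
Exception (c) requires that gross monthly sales are less than $910; but gross monthly sales are $1,020, not less than $910, so (c) is unavailable.
Exception (d) is satisfied on its face — the packaged snacks are shelf-stable; the seller is a natural person. However, paragraphs (i)–(j) must be considered: (i) is triggered — assessed value is $347,500, meeting the $278,000 threshold. (j), which would lift (i), does not operate here — the General Registration is not current. (d) is therefore removed.
Exception (e) is satisfied on its face — a current Annual Exemption Letter is held; items are individually labelled; the packaged snacks are home-kitchen produced. But applying paragraphs (k)–(q): (k) operates against (e): the baseline figure is 100, under the 107 limit. (l) applies (the packaged snacks contain meat), but yields to (m): (m) operates against (l): a current General Declaration is held. (n) would limit (m) — the registered capacity is 740 units, under the 810 units limit — but (o) sets (n) aside: (o) applies — the qualifying period is 200 days, below the 210 days limit. (p) is engaged (aggregate throughput is 7,540 units, meeting the 6,500 units threshold), but is displaced by (q): (q) operates against (p): the coverage ratio is 11%, below the 14% limit. (e) is therefore removed.
Every exception is unavailable, so the rule governs.

Yes — Nikolai must hold a retail food licence.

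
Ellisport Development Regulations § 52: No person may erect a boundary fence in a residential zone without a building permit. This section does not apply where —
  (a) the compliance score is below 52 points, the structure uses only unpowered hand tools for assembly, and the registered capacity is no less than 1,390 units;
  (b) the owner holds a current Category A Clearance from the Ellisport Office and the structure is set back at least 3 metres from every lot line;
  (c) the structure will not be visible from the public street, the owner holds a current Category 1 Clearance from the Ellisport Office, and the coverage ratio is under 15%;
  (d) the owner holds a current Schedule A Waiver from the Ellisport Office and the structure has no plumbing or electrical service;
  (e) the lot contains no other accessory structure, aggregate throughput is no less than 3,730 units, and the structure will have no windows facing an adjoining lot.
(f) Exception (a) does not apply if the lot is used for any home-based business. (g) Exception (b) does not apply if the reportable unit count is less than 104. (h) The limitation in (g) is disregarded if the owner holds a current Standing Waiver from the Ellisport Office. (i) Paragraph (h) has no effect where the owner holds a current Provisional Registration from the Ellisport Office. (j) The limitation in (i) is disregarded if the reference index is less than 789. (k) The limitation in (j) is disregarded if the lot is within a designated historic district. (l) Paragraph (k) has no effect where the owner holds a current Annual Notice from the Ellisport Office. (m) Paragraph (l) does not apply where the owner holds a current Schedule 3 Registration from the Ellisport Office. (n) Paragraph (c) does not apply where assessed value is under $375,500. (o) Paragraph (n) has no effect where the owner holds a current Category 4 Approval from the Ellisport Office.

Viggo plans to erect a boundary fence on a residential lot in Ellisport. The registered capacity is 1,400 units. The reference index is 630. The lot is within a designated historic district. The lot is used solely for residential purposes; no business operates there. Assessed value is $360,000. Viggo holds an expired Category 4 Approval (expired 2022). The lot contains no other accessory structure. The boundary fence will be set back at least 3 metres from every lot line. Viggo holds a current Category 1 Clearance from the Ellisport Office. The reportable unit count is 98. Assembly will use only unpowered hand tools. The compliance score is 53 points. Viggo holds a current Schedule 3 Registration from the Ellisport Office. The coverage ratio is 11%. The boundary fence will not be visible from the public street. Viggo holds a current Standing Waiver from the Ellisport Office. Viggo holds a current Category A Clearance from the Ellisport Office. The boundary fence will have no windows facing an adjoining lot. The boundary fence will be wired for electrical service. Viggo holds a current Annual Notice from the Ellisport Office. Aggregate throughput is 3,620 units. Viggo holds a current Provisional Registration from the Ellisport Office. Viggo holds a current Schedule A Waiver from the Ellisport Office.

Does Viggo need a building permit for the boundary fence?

Yes — Viggo must obtain a building permit.

Exception (a) does not apply: the compliance score is 53 points, not below 52 points.
Exception (b): a current Category A Clearance is held; the setback is at least 3 m on every side — every condition holds. Turning to paragraphs (g)–(m): (g) operates against (b): the reportable unit count is 98, less than the 104 limit. (h) applies (a current Standing Waiver is held), but is displaced by (i): (i) operates — a current Provisional Registration is held. (j) would limit (i) — the reference index is 630, less than the 789 limit — but (k) sets (j) aside: (k) operates — the lot is in a historic district. (l) applies (a current Annual Notice is held), but is overridden by (m): (m) operates against (l): a current Schedule 3 Registration is held. Exception (b) does not apply.
Exception (c) is satisfied on its face — the structure will not be visible from the street; a current Category 1 Clearance is held; the coverage ratio is 11%, under the 15% limit. But: (n) is triggered — assessed value is $360,000, under the $375,500 limit. (o), which would lift (n), is inapplicable — there is no Category 4 Approval in force. (c) is therefore removed.
Exception (d) requires that the structure has no plumbing or electrical service; but electrical service is planned, so (d) is unavailable.
Exception (e) fails — aggregate throughput is 3,620 units, short of 3,730 units.
No exception is made out. Viggo falls within the general rule.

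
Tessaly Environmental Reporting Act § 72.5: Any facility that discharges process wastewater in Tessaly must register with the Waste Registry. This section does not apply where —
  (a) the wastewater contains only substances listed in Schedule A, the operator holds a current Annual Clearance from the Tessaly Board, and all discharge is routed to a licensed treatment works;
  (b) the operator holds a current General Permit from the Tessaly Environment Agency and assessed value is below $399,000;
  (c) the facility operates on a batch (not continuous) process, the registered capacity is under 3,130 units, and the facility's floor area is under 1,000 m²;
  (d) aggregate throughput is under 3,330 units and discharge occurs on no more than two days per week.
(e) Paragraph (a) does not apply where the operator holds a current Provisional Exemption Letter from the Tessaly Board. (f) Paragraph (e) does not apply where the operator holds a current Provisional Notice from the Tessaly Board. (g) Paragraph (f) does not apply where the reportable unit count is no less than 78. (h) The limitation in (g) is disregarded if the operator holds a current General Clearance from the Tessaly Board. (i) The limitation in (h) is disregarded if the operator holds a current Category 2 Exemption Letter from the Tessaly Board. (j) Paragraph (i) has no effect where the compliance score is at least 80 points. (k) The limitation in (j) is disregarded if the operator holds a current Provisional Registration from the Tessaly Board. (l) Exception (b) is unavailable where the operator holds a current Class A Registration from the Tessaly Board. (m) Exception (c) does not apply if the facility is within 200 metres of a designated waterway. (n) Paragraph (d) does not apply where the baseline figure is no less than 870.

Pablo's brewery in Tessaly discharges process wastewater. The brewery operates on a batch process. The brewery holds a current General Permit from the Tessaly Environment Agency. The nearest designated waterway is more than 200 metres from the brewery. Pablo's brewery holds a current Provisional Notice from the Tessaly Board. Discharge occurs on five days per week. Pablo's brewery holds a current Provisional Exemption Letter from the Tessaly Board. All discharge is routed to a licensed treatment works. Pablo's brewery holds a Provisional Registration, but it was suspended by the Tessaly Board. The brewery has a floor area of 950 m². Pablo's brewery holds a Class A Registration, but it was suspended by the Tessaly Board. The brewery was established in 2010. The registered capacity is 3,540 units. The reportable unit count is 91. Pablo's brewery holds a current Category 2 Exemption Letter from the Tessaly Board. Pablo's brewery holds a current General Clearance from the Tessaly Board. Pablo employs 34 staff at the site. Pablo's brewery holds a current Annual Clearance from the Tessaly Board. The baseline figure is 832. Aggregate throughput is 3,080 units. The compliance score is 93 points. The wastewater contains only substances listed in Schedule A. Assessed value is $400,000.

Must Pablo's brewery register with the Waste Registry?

Exception (a) is satisfied on its face — the wastewater is Schedule-A-only; a current Annual Clearance is held; discharge is routed to a licensed treatment works. Under paragraphs (e)–(k): (e) applies (a current Provisional Exemption Letter is held), but is overridden by (f): (f) operates against (e): a current Provisional Notice is held. (g) would limit (f) — the reportable unit count is 91, meeting the 78 threshold — but (h) sets (g) aside: (h) is engaged — a current General Clearance is held. (i) would limit (h) — a current Category 2 Exemption Letter is held — but (j) sets (i) aside: (j) applies — the compliance score is 93 points, meeting the 80 points threshold. (k) does not operate here (no current Provisional Registration is held), so (j) stands. Exception (a) stands.
Exception (b) fails — assessed value is $400,000, not below $399,000.
Exception (c) requires that the registered capacity is under 3,130 units; but the registered capacity is 3,540 units, not under 3,130 units, so (c) is unavailable.
Exception (d) requires that discharge occurs on no more than two days per week; but discharge occurs on five days per week, so (d) is unavailable.

No — exception (a) applies; Pablo's brewery is not required to register with the Waste Registry.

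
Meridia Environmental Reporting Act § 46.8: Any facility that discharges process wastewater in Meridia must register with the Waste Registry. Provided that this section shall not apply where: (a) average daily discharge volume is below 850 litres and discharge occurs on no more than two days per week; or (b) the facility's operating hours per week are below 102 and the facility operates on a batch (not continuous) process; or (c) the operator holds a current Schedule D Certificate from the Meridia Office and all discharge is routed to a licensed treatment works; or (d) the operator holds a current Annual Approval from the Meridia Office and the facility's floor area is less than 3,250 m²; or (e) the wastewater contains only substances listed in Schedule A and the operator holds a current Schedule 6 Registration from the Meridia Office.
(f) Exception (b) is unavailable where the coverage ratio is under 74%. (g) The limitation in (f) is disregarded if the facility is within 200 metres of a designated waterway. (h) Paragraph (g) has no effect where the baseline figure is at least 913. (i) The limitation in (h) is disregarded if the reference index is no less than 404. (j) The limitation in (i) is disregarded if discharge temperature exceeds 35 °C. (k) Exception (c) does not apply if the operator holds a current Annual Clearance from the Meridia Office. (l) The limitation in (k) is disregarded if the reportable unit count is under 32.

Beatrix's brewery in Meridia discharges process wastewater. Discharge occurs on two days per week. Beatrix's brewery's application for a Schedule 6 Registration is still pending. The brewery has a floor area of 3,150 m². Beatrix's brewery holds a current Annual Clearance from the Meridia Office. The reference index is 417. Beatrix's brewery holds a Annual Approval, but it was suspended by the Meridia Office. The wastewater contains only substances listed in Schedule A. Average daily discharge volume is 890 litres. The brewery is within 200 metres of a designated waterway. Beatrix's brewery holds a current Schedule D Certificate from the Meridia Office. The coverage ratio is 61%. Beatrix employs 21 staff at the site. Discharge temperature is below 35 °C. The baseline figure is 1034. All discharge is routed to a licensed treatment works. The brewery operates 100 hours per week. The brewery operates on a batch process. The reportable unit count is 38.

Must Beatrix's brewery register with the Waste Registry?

Exception (a) does not apply: average daily discharge volume is 890 litres, not below 850 litres.
Exception (b): the facility's operating hours per week are 100, below the 102 limit; the facility operates on a batch process — every condition holds. Applying paragraphs (f)–(j): (f) is engaged (the coverage ratio is 61%, under the 74% limit), but is set aside by (g): (g) operates against (f): the brewery is within 200 m of a designated waterway. (h) is engaged (the baseline figure is 1,034, meeting the 913 threshold), but is set aside by (i): (i) is triggered — the reference index is 417, meeting the 404 threshold. (j) does not operate here (discharge temperature is below 35 °C), so (i) stands. So (b) applies.
Exception (c): a current Schedule D Certificate is held; discharge is routed to a licensed treatment works — every condition holds. But: (k) operates — a current Annual Clearance is held. (l), which would lift (k), does not operate here — the reportable unit count is 38, not under 32. So (c) is unavailable.
Exception (d) does not apply: the Annual Approval is not current.
Exception (e) requires that the operator holds a current Schedule 6 Registration from the Meridia Office; but no current Schedule 6 Registration is held, so (e) is unavailable.

No — exception (b) applies; Beatrix's brewery is not required to register with the Waste Registry.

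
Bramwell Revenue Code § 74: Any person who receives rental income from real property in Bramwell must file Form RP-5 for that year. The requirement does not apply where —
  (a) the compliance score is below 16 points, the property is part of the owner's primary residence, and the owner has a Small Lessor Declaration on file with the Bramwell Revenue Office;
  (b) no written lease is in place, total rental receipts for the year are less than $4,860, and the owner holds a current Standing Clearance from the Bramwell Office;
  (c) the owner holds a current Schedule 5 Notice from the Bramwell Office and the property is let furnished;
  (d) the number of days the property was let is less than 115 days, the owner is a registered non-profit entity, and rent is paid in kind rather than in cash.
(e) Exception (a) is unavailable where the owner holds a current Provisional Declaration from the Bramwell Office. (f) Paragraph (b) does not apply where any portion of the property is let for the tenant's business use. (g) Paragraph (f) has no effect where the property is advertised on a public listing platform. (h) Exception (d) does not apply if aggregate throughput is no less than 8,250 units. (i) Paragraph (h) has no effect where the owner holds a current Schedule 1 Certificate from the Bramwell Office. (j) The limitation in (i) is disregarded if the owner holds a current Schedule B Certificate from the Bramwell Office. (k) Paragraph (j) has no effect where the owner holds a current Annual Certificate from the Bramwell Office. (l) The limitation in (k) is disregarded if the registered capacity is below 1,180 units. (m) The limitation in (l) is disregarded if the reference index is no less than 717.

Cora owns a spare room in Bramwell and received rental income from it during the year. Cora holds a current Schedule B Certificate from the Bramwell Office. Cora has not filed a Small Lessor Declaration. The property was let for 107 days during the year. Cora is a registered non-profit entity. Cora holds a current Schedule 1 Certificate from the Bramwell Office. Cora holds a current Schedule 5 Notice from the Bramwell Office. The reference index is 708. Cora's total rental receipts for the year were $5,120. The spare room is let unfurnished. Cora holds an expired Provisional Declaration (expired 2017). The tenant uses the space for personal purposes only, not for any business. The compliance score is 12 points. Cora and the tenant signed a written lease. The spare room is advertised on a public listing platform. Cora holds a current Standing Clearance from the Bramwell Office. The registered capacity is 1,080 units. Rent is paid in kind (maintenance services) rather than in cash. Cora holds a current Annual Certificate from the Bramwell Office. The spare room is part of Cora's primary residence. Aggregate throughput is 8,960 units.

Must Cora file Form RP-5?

Yes — Cora must file Form RP-5.

Exception (a) requires that the owner has a Small Lessor Declaration on file with the Bramwell Revenue Office; but no Small Lessor Declaration is on file, so (a) is unavailable.
Exception (b) does not apply: a written lease is in place.
Exception (c) fails — the property is let unfurnished.
Exception (d): the number of days the property was let is 107 days, less than the 115 days limit; Cora is a registered non-profit; rent is paid in kind — every condition holds. However, paragraphs (h)–(m) must be considered: (h) applies — aggregate throughput is 8,960 units, meeting the 8,250 units threshold. (i) operates (a current Schedule 1 Certificate is held), but yields to (j): (j) operates against (i): a current Schedule B Certificate is held. (k) is triggered (a current Annual Certificate is held), but is set aside by (l): (l) is engaged — the registered capacity is 1,080 units, below the 1,180 units limit. (m) does not operate here (the reference index is 708, short of 717), so (l) stands. So (d) is unavailable.
Every exception is unavailable, so the rule governs.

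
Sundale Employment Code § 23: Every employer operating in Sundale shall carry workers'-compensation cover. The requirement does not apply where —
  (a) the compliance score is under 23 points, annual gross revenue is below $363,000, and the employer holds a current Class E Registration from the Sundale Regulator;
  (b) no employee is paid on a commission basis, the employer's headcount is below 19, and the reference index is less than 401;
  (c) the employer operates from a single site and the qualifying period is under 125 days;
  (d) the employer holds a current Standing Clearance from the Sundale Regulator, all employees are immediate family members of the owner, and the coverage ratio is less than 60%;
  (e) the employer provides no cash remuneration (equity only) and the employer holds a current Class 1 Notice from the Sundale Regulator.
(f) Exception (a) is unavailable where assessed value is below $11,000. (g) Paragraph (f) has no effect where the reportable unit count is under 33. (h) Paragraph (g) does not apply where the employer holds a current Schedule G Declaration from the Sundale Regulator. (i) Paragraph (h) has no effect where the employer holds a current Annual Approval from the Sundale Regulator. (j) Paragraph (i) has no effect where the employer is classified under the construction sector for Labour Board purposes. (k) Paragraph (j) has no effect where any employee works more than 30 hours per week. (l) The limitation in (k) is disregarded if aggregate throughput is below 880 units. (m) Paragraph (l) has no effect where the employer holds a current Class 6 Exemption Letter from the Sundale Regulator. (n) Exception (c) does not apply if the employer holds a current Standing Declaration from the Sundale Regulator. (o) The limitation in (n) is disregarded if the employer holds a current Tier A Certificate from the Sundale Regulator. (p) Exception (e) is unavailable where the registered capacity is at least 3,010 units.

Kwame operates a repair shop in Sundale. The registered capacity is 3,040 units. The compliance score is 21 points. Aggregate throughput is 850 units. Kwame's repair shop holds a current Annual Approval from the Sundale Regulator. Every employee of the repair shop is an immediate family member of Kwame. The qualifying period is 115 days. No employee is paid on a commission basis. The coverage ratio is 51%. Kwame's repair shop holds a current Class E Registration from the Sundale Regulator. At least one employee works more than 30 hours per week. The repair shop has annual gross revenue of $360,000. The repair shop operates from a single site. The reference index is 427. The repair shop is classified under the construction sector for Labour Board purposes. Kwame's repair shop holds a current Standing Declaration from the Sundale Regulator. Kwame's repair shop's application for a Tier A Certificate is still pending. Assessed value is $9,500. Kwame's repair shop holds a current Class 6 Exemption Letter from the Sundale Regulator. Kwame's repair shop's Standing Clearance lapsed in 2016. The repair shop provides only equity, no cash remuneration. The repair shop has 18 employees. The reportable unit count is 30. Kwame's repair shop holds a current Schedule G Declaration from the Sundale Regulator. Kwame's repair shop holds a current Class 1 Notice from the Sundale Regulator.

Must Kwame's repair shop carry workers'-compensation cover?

No — exception (a) applies; Kwame's repair shop is not required to carry workers'-compensation cover.

Exception (a): the compliance score is 21 points, under the 23 points limit; annual gross revenue is $360,000, below the $363,000 limit; a current Class E Registration is held — every condition holds. Considering the limiting provisions: (f) would limit (a) — assessed value is $9,500, below the $11,000 limit — but (g) sets (f) aside: (g) applies — the reportable unit count is 30, under the 33 limit. (h) operates (a current Schedule G Declaration is held), but is overridden by (i): (i) operates against (h): a current Annual Approval is held. (j) would limit (i) — the repair shop is classified under the construction sector — but (k) sets (j) aside: (k) operates against (j): at least one employee exceeds 30 hours/week. (l) is triggered (aggregate throughput is 850 units, below the 880 units limit), but is displaced by (m): (m) operates against (l): a current Class 6 Exemption Letter is held. So (a) applies.
Exception (b) does not apply: the reference index is 427, not less than 401.
Exception (c): the employer operates from a single site; the qualifying period is 115 days, under the 125 days limit — every condition holds. But: (n) operates against (c): a current Standing Declaration is held. (o), which would lift (n), does not operate here — the Tier A Certificate is not current. Exception (c) does not apply.
Exception (d) fails — the Standing Clearance is not current.
Exception (e): remuneration is equity-only; a current Class 1 Notice is held — every condition holds. But: (p) applies — the registered capacity is 3,040 units, meeting the 3,010 units threshold. (e) is therefore removed.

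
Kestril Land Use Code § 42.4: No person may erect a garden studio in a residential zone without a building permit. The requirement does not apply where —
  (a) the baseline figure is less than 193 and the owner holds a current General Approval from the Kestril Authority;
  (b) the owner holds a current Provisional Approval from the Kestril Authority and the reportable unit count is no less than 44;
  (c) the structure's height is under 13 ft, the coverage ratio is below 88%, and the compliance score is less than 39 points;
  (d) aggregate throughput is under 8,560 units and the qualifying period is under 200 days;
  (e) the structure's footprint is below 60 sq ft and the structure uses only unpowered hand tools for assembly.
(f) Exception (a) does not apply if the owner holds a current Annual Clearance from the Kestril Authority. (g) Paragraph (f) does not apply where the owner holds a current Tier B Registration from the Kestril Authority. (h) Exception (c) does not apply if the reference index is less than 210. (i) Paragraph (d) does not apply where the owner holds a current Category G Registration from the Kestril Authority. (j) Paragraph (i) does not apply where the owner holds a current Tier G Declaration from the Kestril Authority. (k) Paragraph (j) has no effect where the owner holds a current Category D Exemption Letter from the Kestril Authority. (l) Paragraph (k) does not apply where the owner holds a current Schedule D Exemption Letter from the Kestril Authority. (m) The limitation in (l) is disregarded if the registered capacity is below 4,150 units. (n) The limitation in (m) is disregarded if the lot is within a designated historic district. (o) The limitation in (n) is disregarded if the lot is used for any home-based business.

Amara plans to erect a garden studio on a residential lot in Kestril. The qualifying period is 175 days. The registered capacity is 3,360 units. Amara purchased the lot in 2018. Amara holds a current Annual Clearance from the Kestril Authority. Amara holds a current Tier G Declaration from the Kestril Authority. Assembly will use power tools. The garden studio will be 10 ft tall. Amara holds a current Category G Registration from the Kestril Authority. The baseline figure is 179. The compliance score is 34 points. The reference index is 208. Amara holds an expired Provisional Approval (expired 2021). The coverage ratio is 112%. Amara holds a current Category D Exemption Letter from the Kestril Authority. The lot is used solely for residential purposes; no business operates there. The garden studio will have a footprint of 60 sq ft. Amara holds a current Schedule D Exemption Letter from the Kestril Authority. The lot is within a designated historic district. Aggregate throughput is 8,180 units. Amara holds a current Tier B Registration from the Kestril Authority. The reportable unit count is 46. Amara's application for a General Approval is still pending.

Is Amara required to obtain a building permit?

Exception (a) fails — the General Approval is not current.
Exception (b) fails — there is no Provisional Approval in force.
Exception (c) requires that the coverage ratio is below 88%; but the coverage ratio is 112%, not below 88%, so (c) is unavailable.
All of (d)'s requirements are met (aggregate throughput is 8,180 units, under the 8,560 units limit; the qualifying period is 175 days, under the 200 days limit). Applying paragraphs (i)–(o): (i) would limit (d) — a current Category G Registration is held — but (j) sets (i) aside: (j) is triggered — a current Tier G Declaration is held. (k) would limit (j) — a current Category D Exemption Letter is held — but (l) sets (k) aside: (l) operates against (k): a current Schedule D Exemption Letter is held. (m) would limit (l) — the registered capacity is 3,360 units, below the 4,150 units limit — but (n) sets (m) aside: (n) operates against (m): the lot is in a historic district. (o), which would lift (n), is not engaged — the lot is solely residential. (d) remains available.
Exception (e) fails — the structure's footprint is 60 sq ft, not below 60 sq ft.

No — exception (d) applies; Amara does not need a building permit.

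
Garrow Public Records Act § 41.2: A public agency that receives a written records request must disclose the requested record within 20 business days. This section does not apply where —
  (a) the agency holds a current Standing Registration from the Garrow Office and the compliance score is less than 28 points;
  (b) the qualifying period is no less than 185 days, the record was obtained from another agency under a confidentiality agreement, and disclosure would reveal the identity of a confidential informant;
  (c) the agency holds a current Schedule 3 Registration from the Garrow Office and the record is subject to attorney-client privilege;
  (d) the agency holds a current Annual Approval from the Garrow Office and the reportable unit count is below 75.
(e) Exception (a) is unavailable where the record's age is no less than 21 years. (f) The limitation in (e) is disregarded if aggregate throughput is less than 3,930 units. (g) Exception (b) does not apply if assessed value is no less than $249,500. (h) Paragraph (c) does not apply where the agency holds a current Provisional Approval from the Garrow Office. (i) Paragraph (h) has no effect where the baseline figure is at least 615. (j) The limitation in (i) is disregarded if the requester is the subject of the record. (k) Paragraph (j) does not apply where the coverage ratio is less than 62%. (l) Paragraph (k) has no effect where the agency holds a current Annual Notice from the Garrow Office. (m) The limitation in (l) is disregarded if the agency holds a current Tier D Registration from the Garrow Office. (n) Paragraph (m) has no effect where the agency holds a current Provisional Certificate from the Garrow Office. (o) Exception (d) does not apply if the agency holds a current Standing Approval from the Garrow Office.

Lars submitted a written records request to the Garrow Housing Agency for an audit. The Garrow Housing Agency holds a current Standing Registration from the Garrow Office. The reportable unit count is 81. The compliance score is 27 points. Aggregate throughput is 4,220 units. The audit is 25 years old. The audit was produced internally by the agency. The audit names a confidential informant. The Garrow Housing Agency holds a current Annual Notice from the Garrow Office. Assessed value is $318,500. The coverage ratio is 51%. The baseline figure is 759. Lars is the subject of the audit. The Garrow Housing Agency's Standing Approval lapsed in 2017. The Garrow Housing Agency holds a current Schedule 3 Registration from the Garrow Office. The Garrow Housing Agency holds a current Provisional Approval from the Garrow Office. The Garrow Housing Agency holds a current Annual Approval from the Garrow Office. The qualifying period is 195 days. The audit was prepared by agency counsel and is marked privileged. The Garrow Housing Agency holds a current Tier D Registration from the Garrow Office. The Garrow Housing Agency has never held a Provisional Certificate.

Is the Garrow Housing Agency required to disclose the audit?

No — exception (c) applies; the Garrow Housing Agency is not required to disclose the audit.

Exception (a)'s conditions are all satisfied: a current Standing Registration is held; the compliance score is 27 points, less than the 28 points limit. But applying paragraphs (e)–(f): (e) operates against (a): the record's age is 25 years, meeting the 21 years threshold. (f) is not engaged (aggregate throughput is 4,220 units, not less than 3,930 units), so (e) stands. Exception (a) does not apply.
Exception (b) fails — the audit was produced internally.
Exception (c): a current Schedule 3 Registration is held; the audit is privileged — every condition holds. As to paragraphs (h)–(n): (h) would limit (c) — a current Provisional Approval is held — but (i) sets (h) aside: (i) operates against (h): the baseline figure is 759, meeting the 615 threshold. (j) applies (Lars is the subject of the audit), but is set aside by (k): (k) applies — the coverage ratio is 51%, less than the 62% limit. (l) would limit (k) — a current Annual Notice is held — but (m) sets (l) aside: (m) operates against (l): a current Tier D Registration is held. (n), which would lift (m), is not engaged — no current Provisional Certificate is held. (c) remains available.
Exception (d) fails — the reportable unit count is 81, not below 75.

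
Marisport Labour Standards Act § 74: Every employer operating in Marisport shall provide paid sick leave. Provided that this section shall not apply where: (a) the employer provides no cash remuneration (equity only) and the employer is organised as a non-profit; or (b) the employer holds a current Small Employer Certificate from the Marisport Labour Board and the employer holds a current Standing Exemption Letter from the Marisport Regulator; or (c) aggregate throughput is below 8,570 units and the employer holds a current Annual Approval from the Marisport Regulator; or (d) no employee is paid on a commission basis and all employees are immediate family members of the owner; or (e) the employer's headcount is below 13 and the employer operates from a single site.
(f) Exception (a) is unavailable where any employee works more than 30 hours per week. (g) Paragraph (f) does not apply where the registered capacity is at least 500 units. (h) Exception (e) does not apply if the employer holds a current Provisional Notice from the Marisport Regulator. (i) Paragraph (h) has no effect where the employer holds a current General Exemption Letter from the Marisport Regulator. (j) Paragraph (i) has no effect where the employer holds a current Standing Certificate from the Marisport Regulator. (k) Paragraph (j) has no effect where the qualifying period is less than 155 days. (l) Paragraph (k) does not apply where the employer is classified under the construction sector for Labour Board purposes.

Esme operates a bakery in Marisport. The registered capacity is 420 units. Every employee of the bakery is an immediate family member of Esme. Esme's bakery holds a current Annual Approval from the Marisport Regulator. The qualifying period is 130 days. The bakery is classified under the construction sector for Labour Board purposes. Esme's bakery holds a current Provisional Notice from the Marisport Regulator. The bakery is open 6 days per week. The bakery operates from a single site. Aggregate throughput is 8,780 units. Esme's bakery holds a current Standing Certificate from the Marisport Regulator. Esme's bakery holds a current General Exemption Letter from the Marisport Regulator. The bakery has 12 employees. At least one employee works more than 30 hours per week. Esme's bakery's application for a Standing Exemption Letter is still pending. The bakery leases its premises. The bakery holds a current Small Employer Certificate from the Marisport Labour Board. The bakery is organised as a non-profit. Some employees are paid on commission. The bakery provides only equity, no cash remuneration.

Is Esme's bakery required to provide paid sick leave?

Yes — Esme's bakery must provide paid sick leave.

Exception (a): remuneration is equity-only; the employer is a non-profit — every condition holds. However, paragraphs (f)–(g) must be considered: (f) operates against (a): at least one employee exceeds 30 hours/week. (g) is not triggered (the registered capacity is 420 units, short of 500 units), so (f) stands. So (a) is unavailable.
Exception (b) requires that the employer holds a current Standing Exemption Letter from the Marisport Regulator; but there is no Standing Exemption Letter in force, so (b) is unavailable.
Exception (c) requires that aggregate throughput is below 8,570 units; but aggregate throughput is 8,780 units, not below 8,570 units, so (c) is unavailable.
Exception (d) fails — some employees are paid on commission.
Exception (e): the employer's headcount is 12, below the 13 limit; the employer operates from a single site — every condition holds. But: (h) is engaged — a current Provisional Notice is held. (i) operates (a current General Exemption Letter is held), but is itself disapplied by (j): (j) applies — a current Standing Certificate is held. (k) would limit (j) — the qualifying period is 130 days, less than the 155 days limit — but (l) sets (k) aside: (l) operates against (k): the bakery is classified under the construction sector. (e) is therefore removed.
No exception is made out. Esme's bakery falls within the general rule.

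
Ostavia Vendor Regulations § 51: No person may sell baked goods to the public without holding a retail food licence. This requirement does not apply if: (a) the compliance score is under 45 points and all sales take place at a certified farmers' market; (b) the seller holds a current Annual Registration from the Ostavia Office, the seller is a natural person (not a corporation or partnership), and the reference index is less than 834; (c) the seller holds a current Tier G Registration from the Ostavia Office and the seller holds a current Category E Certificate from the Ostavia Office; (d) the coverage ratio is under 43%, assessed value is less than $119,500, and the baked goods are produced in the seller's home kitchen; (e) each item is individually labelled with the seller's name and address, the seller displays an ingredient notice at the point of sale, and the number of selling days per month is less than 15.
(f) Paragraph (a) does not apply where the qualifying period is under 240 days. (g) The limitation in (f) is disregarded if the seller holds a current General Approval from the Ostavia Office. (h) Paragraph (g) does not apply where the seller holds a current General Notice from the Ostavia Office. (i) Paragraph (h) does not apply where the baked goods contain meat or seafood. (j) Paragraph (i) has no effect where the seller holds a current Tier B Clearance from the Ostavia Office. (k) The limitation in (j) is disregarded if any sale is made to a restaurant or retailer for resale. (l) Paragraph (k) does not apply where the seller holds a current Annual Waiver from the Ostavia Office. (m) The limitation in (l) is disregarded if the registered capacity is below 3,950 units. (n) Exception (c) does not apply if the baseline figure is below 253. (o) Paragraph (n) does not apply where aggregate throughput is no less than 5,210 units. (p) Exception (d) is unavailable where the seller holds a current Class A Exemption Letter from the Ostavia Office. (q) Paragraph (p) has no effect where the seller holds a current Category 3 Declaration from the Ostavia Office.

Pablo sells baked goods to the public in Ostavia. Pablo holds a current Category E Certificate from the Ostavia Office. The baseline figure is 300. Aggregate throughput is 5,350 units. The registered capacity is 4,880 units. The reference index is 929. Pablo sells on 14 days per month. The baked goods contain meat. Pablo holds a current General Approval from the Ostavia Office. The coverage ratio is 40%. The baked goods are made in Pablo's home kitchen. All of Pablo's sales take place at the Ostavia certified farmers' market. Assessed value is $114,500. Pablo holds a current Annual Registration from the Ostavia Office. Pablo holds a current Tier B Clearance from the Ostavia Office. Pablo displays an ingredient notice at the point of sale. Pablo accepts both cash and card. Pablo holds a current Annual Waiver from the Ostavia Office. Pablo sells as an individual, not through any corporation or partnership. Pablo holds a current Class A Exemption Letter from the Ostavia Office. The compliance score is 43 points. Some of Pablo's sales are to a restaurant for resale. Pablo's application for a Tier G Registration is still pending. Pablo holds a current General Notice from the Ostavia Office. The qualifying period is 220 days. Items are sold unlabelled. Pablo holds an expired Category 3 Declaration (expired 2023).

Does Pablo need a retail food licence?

Exception (a): the compliance score is 43 points, under the 45 points limit; all sales are at a certified farmers' market — every condition holds. However, paragraphs (f)–(m) must be considered: (f) operates against (a): the qualifying period is 220 days, under the 240 days limit. (g) operates (a current General Approval is held), but is itself disapplied by (h): (h) applies — a current General Notice is held. (i) is triggered (the baked goods contain meat), but yields to (j): (j) operates against (i): a current Tier B Clearance is held. (k) would limit (j) — some sales are to a restaurant for resale — but (l) sets (k) aside: (l) is engaged — a current Annual Waiver is held. (m) does not operate here (the registered capacity is 4,880 units, not below 3,950 units), so (l) stands. So (a) is unavailable.
Exception (b) fails — the reference index is 929, not less than 834.
Exception (c) does not apply: the Tier G Registration is not current.
Exception (d): the coverage ratio is 40%, under the 43% limit; assessed value is $114,500, less than the $119,500 limit; the baked goods are home-kitchen produced — every condition holds. Turning to paragraphs (p)–(q): (p) operates against (d): a current Class A Exemption Letter is held. (q), which would lift (p), is inapplicable — there is no Category 3 Declaration in force. So (d) is unavailable.
Exception (e) requires that each item is individually labelled with the seller's name and address; but items are sold unlabelled, so (e) is unavailable.
No exception displaces § 51.

Yes — Pablo must hold a retail food licence.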